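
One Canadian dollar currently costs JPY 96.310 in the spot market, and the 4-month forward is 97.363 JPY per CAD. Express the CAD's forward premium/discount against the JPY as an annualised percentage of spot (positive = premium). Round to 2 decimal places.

+3.28%

T = 4/12 years.
(F − S)/S = (97.363 − 96.31)/96.31 = 0.0109334.
Per annum: 0.0109334 / (4/12) = 0.032800 = 3.28%.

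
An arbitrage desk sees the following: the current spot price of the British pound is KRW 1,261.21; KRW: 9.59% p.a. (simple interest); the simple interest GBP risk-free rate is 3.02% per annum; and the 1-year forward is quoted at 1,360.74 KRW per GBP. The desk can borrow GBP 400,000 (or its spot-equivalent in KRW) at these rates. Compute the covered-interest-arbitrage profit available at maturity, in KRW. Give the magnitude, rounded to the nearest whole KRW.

KRW 7,869,724

T = 1 year.
Keep in GBP, deliver into the forward: 400,000·1.030200·1360.74 = KRW 560,733,739.20.
Swap to KRW now, deposit: 400,000·1261.21·1.095900 = KRW 552,864,015.60.
The quoted forward overvalues GBP, so borrow KRW, buy GBP at spot, deposit the GBP at 3.02%, and sell the proceeds forward at 1,360.74.
Arbitrage profit = |560,733,739.20 − 552,864,015.60| = KRW 7,869,724.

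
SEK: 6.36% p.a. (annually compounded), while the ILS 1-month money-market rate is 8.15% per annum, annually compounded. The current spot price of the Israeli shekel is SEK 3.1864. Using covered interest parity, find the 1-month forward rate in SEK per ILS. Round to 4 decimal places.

3.1820

T = 1/12 years.
Growth of 1 SEK over T: (1 + 0.0636)^(1/12) = 1.0051515.
ILS growth factor: (1 + 0.0815)^(1/12) = 1.0065504.
Forward (SEK per ILS) = 3.1864 × 1.0051515 / 1.0065504 = 3.181972.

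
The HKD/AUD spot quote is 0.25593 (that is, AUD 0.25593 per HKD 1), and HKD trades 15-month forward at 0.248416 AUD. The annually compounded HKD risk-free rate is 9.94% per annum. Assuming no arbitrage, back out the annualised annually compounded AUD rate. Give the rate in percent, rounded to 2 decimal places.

T = 15/12 years.
CIP gives F = S · g_AUD/g_HKD, so g_AUD/g_HKD = 0.248416/0.25593 = 0.9706404.
The HKD side grows by (1 + 0.0994)^(15/12) = 1.125757.
That pins the AUD growth at 1.0927052.
Annualise: 1.0927052^(12/15) − 1 = 0.073501 = 7.35%.

7.35%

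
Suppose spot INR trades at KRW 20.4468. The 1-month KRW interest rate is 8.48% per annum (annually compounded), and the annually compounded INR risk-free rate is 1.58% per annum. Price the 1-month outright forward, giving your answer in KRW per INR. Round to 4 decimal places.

T = 1/12 years.
Growth of 1 KRW over T: (1 + 0.0848)^(1/12) = 1.00680603.
Growth of 1 INR over T: (1 + 0.0158)^(1/12) = 1.00130723.
CIP: F = S · (grow KRW)/(grow INR) = 20.4468 × 1.00680603/1.00130723 = 20.559086 KRW per INR.

20.5591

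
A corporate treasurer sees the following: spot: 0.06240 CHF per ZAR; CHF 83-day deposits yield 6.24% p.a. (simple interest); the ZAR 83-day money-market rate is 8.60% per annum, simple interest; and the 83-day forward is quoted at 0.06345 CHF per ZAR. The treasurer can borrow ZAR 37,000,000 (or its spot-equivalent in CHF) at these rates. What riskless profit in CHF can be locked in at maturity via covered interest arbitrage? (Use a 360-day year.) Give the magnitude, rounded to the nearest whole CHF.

CHF 52,183

T = 83/360 years.
Route A — deposit ZAR, sell forward: 37,000,000 × 1.019827778 × 0.06345 = CHF 2,394,198.68.
Route B — convert at spot, deposit CHF: 37,000,000 × 0.06240 × 1.014386667 = CHF 2,342,015.94.
The quoted forward overvalues ZAR, so borrow CHF, buy ZAR at spot, deposit the ZAR at 8.60%, and sell the proceeds forward at 0.06345.
Arbitrage profit = |2,394,198.68 − 2,342,015.94| = CHF 52,183.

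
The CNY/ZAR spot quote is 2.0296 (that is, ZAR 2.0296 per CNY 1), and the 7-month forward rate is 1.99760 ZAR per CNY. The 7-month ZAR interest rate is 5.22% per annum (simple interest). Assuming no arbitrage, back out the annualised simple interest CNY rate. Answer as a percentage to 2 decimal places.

8.05%

T = 7/12 years.
By CIP, F/S equals the ZAR-to-CNY growth ratio: 1.9976/2.0296 = 0.9842333.
The ZAR side grows by 1 + 0.0522×7/12 = 1.030450.
So the CNY growth factor = 1.0469571.
r = (1.0469571 − 1)/(7/12) = 0.080498 → 8.05%.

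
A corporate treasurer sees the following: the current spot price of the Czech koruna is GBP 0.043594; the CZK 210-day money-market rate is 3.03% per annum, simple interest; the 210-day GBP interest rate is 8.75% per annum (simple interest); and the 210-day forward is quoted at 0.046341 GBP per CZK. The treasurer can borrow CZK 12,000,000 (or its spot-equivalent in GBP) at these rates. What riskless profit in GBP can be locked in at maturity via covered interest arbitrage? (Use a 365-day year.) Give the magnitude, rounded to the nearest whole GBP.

T = 210/365 years.
Invest the CZK and cover forward: 12,000,000 × 1.01743288 × 0.046341 = GBP 565,786.29.
Convert at spot and invest in GBP: 12,000,000 × 0.043594 × 1.05034247 = GBP 549,463.56.
The quoted forward overvalues CZK, so borrow GBP, buy CZK at spot, deposit the CZK at 3.03%, and sell the proceeds forward at 0.046341.
Profit = 565,786.29 − 549,463.56 = GBP 16,323.

GBP 16,323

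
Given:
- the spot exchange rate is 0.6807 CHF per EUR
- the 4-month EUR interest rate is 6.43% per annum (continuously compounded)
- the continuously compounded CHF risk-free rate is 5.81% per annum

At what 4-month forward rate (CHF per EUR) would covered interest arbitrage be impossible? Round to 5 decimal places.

0.67929

T = 4/12 years.
CHF accumulates by e^(0.0581×4/12) = 1.0195554.
Growth of 1 EUR over T: e^(0.0643×4/12) = 1.0216647.
CIP: F = S · (grow CHF)/(grow EUR) = 0.6807 × 1.0195554/1.0216647 = 0.6792946 CHF per EUR.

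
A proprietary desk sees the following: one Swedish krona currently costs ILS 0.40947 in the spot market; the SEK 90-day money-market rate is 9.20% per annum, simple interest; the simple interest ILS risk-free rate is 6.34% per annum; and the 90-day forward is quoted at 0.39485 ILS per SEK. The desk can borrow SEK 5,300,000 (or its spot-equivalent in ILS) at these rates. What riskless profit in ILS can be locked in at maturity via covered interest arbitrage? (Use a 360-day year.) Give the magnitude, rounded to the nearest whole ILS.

ILS 63,751

T = 90/360 years.
Keep in SEK, deliver into the forward: 5,300,000·1.023000·0.39485 = ILS 2,140,837.22.
Swap to ILS now, deposit: 5,300,000·0.40947·1.015850 = ILS 2,204,588.53.
The quoted forward undervalues SEK, so borrow SEK, convert to ILS at spot, deposit the ILS at 6.34%, and buy SEK forward at 0.39485 to cover the loan.
Arbitrage profit = |2,140,837.22 − 2,204,588.53| = ILS 63,751.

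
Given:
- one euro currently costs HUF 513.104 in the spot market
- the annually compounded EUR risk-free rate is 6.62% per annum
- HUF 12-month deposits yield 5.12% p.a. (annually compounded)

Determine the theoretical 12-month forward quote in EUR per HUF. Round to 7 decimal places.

T = 1 year.
HUF accumulates by (1 + 0.0512)^1 = 1.051200.
EUR growth factor: (1 + 0.0662)^1 = 1.066200.
Forward (HUF per EUR) = 513.104 × 1.051200 / 1.066200 = 505.8853.
Invert for EUR per HUF: 1 / 505.8853 = 0.0019767.

0.0019767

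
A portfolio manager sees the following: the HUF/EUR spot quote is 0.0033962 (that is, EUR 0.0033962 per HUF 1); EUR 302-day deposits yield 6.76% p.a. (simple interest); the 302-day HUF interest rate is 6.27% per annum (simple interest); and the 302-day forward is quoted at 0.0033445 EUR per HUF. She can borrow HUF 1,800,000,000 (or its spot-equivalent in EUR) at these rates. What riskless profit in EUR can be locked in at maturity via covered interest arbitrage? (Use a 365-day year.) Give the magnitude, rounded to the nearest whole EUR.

T = 302/365 years.
Keep in HUF, deliver into the forward: 1,800,000,000·1.051877808·0.0033445 = EUR 6,332,409.59.
Swap to EUR now, deposit: 1,800,000,000·0.0033962·1.055932055 = EUR 6,455,081.60.
The quoted forward undervalues HUF, so borrow HUF, convert to EUR at spot, deposit the EUR at 6.76%, and buy HUF forward at 0.0033445 to cover the loan.
Arbitrage profit = |6,332,409.59 − 6,455,081.60| = EUR 122,672.

EUR 122,672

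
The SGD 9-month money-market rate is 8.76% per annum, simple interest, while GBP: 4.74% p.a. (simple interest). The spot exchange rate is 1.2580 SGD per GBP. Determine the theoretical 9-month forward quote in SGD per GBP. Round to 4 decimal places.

T = 9/12 years.
SGD growth factor: 1 + 0.0876×9/12 = 1.065700.
GBP accumulates by 1 + 0.0474×9/12 = 1.035550.
Forward (SGD per GBP) = 1.258 × 1.065700 / 1.035550 = 1.294627.

1.2946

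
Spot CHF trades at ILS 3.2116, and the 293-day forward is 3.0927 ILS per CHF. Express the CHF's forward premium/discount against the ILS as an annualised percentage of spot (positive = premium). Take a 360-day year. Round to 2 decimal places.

-4.55%

T = 293/360 years.
(F − S)/S = (3.0927 − 3.2116)/3.2116 = -0.0370220.
×(1/T) gives -4.55% p.a.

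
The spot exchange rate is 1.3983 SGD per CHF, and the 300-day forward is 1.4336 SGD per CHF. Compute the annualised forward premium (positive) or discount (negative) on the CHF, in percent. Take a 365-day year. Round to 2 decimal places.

T = 300/365 years.
(F − S)/S = (1.4336 − 1.3983)/1.3983 = 0.0252449.
Per annum: 0.0252449 / (300/365) = 0.030715 = 3.07%.

+3.07%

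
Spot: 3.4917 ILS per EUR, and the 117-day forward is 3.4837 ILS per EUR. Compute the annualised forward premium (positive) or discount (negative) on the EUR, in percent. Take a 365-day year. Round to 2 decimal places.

T = 117/365 years.
Period premium: (3.4837 − 3.4917)/3.4917 = -0.0022911.
×(1/T) gives -0.71% p.a.

-0.71%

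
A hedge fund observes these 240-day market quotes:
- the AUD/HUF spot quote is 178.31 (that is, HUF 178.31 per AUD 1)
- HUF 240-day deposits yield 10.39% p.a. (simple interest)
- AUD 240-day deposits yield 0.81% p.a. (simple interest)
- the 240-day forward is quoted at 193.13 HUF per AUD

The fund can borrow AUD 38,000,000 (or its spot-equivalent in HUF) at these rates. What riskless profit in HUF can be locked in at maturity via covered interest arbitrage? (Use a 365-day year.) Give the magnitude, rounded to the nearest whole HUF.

HUF 139,340,957

T = 240/365 years.
Route A — deposit AUD, sell forward: 38,000,000 × 1.005326027397 × 193.13 = HUF 7,378,027,395.50.
Route B — convert at spot, deposit HUF: 38,000,000 × 178.31 × 1.068317808219 = HUF 7,238,686,438.57.
The quoted forward overvalues AUD, so borrow HUF, buy AUD at spot, deposit the AUD at 0.81%, and sell the proceeds forward at 193.13.
Arbitrage profit = |7,378,027,395.50 − 7,238,686,438.57| = HUF 139,340,957.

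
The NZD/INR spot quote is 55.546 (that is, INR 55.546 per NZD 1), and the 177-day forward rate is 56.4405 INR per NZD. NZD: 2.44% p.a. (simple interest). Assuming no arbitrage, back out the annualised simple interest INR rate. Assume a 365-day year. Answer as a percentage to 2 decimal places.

5.80%

T = 177/365 years.
F/S = 56.4405/55.546 = 1.0161038 = (growth of INR) / (growth of NZD).
NZD growth factor: 1 + 0.0244×177/365 = 1.0118323.
That pins the INR growth at 1.0281266.
(1.0281266 − 1)/T = 0.058001, i.e. 5.80%.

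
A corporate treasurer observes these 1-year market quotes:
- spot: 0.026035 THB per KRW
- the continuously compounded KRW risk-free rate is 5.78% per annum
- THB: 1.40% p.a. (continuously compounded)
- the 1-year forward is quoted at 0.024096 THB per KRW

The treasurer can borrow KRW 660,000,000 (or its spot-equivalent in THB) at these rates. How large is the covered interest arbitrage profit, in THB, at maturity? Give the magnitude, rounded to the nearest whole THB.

T = 1 year.
Keep in KRW, deliver into the forward: 660,000,000·1.0595030739·0.024096 = THB 16,849,658.81.
Swap to THB now, deposit: 660,000,000·0.026035·1.0140984589 = THB 17,425,355.23.
The quoted forward undervalues KRW, so borrow KRW, convert to THB at spot, deposit the THB at 1.40%, and buy KRW forward at 0.024096 to cover the loan.
Arbitrage profit = |16,849,658.81 − 17,425,355.23| = THB 575,696.

THB 575,696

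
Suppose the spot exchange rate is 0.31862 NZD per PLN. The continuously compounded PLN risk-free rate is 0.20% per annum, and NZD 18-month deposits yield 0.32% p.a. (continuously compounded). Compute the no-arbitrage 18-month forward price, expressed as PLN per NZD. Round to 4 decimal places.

T = 18/12 years.
NZD accumulates by e^(0.0032×18/12) = 1.0048115.
PLN accumulates by e^(0.0020×18/12) = 1.0030045.
CIP: F = S · (grow NZD)/(grow PLN) = 0.31862 × 1.0048115/1.0030045 = 0.3191940 NZD per PLN.
Invert for PLN per NZD: 1 / 0.3191940 = 3.1329.

3.1329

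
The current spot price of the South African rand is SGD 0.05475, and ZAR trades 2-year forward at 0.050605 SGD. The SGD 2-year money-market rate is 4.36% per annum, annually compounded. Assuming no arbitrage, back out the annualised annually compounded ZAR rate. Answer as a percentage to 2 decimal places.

T = 2 years.
CIP gives F = S · g_SGD/g_ZAR, so g_SGD/g_ZAR = 0.050605/0.05475 = 0.9242922.
The SGD side grows by (1 + 0.0436)^2 = 1.089101.
That pins the ZAR growth at 1.1783081.
r = 1.1783081^(1/2) − 1 = 0.085499 → 8.55%.

8.55%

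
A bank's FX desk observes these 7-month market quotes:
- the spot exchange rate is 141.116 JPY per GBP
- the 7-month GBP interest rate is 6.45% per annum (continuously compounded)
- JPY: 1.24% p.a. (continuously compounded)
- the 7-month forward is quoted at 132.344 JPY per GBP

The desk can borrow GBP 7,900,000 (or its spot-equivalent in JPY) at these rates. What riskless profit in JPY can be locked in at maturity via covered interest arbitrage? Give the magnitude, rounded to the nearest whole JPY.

JPY 37,304,866

T = 7/12 years.
Keep in GBP, deliver into the forward: 7,900,000·1.038341781693·132.344 = JPY 1,085,604,607.58.
Swap to JPY now, deposit: 7,900,000·141.116·1.007259557079 = JPY 1,122,909,473.29.
The quoted forward undervalues GBP, so borrow GBP, convert to JPY at spot, deposit the JPY at 1.24%, and buy GBP forward at 132.344 to cover the loan.
Profit = 1,122,909,473.29 − 1,085,604,607.58 = JPY 37,304,866.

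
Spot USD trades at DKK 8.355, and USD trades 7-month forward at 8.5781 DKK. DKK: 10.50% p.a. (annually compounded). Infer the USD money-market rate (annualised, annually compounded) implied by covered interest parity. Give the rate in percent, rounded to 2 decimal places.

T = 7/12 years.
F/S = 8.5781/8.355 = 1.0267026 = (growth of DKK) / (growth of USD).
DKK growth factor: (1 + 0.1050)^(7/12) = 1.0599727.
That pins the USD growth at 1.0324048.
r = 1.0324048^(12/7) − 1 = 0.056192 → 5.62%.

5.62%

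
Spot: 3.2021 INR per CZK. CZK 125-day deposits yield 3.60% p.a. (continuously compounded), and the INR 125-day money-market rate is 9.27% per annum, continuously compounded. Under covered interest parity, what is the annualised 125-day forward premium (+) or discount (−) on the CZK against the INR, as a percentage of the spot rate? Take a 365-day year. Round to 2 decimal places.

T = 125/365 years.
F = S · g_INR/g_CZK = 3.2021 × 1.0322559/1.0124051 = 3.2648854.
(F − S)/S ÷ T = (3.2648854 − 3.2021)/3.2021/(125/365) = 0.057254 → 5.73%.

+5.73%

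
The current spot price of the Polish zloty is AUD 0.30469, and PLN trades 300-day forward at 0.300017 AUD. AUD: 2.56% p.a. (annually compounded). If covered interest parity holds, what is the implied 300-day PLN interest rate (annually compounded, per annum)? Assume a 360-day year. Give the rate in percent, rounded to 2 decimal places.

T = 300/360 years.
CIP gives F = S · g_AUD/g_PLN, so g_AUD/g_PLN = 0.300017/0.30469 = 0.9846631.
The AUD side grows by (1 + 0.0256)^(300/360) = 1.0212883.
So the PLN growth factor = 1.0371957.
r = 1.0371957^(360/300) − 1 = 0.044799 → 4.48%.

4.48%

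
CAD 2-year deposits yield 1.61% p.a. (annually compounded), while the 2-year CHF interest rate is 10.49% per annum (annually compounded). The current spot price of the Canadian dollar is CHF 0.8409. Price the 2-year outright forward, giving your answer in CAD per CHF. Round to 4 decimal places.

T = 2 years.
Growth of 1 CHF over T: (1 + 0.1049)^2 = 1.220804.
Growth of 1 CAD over T: (1 + 0.0161)^2 = 1.0324592.
So F = 0.8409 × 1.220804 / 1.0324592 = 0.9942999 (CHF/CAD).
Invert for CAD per CHF: 1 / 0.9942999 = 1.0057.

1.0057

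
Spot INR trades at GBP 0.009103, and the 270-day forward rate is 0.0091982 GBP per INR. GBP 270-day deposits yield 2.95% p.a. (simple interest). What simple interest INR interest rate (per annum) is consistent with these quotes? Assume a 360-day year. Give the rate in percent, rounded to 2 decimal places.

T = 270/360 years.
F/S = 0.0091982/0.009103 = 1.0104581 = (growth of GBP) / (growth of INR).
GBP growth factor: 1 + 0.0295×270/360 = 1.022125.
So the INR growth factor = 1.0115461.
(1.0115461 − 1)/T = 0.015395, i.e. 1.54%.

1.54%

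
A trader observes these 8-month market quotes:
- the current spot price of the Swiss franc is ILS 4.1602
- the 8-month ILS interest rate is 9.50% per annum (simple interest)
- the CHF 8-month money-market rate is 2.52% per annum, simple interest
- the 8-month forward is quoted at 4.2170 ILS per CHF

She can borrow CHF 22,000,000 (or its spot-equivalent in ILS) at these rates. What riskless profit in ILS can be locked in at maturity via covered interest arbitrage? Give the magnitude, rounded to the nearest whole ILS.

ILS 2,988,342

T = 8/12 years.
Invest the CHF and cover forward: 22,000,000 × 1.016800 × 4.2170 = ILS 94,332,603.20.
Convert at spot and invest in ILS: 22,000,000 × 4.1602 × 1.0633333333 = ILS 97,320,945.33.
The quoted forward undervalues CHF, so borrow CHF, convert to ILS at spot, deposit the ILS at 9.50%, and buy CHF forward at 4.2170 to cover the loan.
Profit = 97,320,945.33 − 94,332,603.20 = ILS 2,988,342.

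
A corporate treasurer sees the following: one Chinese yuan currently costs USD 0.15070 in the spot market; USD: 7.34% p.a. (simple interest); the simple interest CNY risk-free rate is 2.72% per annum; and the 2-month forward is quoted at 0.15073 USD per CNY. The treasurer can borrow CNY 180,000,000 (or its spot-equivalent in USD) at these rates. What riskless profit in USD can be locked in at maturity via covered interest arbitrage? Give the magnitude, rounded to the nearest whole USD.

T = 2/12 years.
Route A — deposit CNY, sell forward: 180,000,000 × 1.0045333333 × 0.15073 = USD 27,254,395.68.
Route B — convert at spot, deposit USD: 180,000,000 × 0.15070 × 1.0122333333 = USD 27,457,841.40.
The quoted forward undervalues CNY, so borrow CNY, convert to USD at spot, deposit the USD at 7.34%, and buy CNY forward at 0.15073 to cover the loan.
Profit = 27,457,841.40 − 27,254,395.68 = USD 203,446.

USD 203,446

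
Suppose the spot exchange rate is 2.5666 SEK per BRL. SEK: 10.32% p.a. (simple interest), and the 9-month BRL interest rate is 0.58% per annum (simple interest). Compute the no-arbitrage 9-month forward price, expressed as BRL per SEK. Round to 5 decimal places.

0.36320

T = 9/12 years.
Growth of 1 SEK over T: 1 + 0.1032×9/12 = 1.077400.
BRL growth factor: 1 + 0.0058×9/12 = 1.004350.
Forward (SEK per BRL) = 2.5666 × 1.077400 / 1.004350 = 2.753278.
Invert for BRL per SEK: 1 / 2.753278 = 0.36320.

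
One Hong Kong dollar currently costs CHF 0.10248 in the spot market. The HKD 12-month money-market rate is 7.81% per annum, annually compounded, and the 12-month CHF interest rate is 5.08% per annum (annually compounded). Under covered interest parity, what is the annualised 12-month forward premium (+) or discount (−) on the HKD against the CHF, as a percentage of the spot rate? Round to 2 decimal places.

T = 1 year.
No-arbitrage forward: 0.10248 × 1.050800 / 1.078100 = 0.09988497 CHF/HKD.
(F − S)/S ÷ T = (0.09988497 − 0.10248)/0.10248/1 = -0.025322 → -2.53%.

-2.53%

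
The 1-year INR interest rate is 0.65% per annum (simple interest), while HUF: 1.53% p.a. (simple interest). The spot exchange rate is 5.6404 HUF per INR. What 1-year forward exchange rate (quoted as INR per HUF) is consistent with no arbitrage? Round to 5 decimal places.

T = 1 year.
HUF growth factor: 1 + 0.0153×1 = 1.015300.
INR growth factor: 1 + 0.0065×1 = 1.006500.
CIP: F = S · (grow HUF)/(grow INR) = 5.6404 × 1.015300/1.006500 = 5.689715 HUF per INR.
Invert for INR per HUF: 1 / 5.689715 = 0.17576.

0.17576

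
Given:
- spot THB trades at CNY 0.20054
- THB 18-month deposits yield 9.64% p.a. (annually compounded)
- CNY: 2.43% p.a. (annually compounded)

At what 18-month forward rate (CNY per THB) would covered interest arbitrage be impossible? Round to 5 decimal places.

T = 18/12 years.
CNY growth factor: (1 + 0.0243)^(18/12) = 1.0366705.
THB growth factor: (1 + 0.0964)^(18/12) = 1.1480308.
CIP: F = S · (grow CNY)/(grow THB) = 0.20054 × 1.0366705/1.1480308 = 0.1810874 CNY per THB.

0.18109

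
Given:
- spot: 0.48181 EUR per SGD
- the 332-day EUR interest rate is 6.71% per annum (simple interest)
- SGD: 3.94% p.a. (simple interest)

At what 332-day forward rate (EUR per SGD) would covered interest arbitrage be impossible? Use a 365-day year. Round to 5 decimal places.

T = 332/365 years.
EUR growth factor: 1 + 0.0671×332/365 = 1.0610334.
SGD growth factor: 1 + 0.0394×332/365 = 1.0358378.
CIP: F = S · (grow EUR)/(grow SGD) = 0.48181 × 1.0610334/1.0358378 = 0.4935295 EUR per SGD.

0.49353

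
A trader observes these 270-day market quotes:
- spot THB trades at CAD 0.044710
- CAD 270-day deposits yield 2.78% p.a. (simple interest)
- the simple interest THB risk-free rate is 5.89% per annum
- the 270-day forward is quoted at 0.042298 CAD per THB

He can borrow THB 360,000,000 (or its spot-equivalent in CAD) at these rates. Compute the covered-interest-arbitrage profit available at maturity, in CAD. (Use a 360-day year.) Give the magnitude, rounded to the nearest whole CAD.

T = 270/360 years.
Invest the THB and cover forward: 360,000,000 × 1.044175 × 0.042298 = CAD 15,899,945.09.
Convert at spot and invest in CAD: 360,000,000 × 0.044710 × 1.020850 = CAD 16,431,193.26.
The quoted forward undervalues THB, so borrow THB, convert to CAD at spot, deposit the CAD at 2.78%, and buy THB forward at 0.042298 to cover the loan.
Arbitrage profit = |15,899,945.09 − 16,431,193.26| = CAD 531,248.

CAD 531,248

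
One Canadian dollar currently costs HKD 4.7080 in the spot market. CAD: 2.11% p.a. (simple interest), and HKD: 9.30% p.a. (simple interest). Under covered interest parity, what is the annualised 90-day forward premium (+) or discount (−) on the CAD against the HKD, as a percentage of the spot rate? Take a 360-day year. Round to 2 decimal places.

T = 90/360 years.
F = S · g_HKD/g_CAD = 4.708 × 1.023250/1.005275 = 4.7921822.
Annualised premium = (F − S)/S × (1/T) = (4.7921822 − 4.708)/4.708 ÷ (90/360) = 7.15%.

+7.15%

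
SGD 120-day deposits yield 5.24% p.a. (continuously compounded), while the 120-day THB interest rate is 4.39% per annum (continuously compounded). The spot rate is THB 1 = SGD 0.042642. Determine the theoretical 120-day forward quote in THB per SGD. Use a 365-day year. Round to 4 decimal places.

23.3856

T = 120/365 years.
SGD accumulates by e^(0.0524×120/365) = 1.01737664.
THB accumulates by e^(0.0439×120/365) = 1.01453753.
Forward (SGD per THB) = 0.042642 × 1.01737664 / 1.01453753 = 0.042761331.
Invert for THB per SGD: 1 / 0.042761331 = 23.3856.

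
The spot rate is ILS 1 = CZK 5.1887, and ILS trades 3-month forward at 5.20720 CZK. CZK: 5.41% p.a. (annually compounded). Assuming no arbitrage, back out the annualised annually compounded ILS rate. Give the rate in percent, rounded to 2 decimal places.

T = 3/12 years.
F/S = 5.2072/5.1887 = 1.0035654 = (growth of CZK) / (growth of ILS).
CZK growth factor: (1 + 0.0541)^(3/12) = 1.013259.
Hence g_ILS = 1.0096592.
r = 1.0096592^(12/3) − 1 = 0.039200 → 3.92%.

3.92%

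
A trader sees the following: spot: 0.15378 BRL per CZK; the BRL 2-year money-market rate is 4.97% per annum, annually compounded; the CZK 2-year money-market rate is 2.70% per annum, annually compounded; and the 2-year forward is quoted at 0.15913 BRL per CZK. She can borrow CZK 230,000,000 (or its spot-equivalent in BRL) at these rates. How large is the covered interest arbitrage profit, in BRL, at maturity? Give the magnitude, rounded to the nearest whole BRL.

BRL 369,508

T = 2 years.
Keep in CZK, deliver into the forward: 230,000,000·1.054729·0.15913 = BRL 38,602,975.93.
Swap to BRL now, deposit: 230,000,000·0.15378·1.10187009 = BRL 38,972,483.96.
The quoted forward undervalues CZK, so borrow CZK, convert to BRL at spot, deposit the BRL at 4.97%, and buy CZK forward at 0.15913 to cover the loan.
The gap between the two covered legs is BRL 369,508.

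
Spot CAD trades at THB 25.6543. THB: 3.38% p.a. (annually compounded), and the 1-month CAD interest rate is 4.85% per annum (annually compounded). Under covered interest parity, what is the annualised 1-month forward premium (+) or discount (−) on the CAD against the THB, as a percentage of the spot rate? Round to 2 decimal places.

-1.41%

T = 1/12 years.
No-arbitrage forward: 25.6543 × 1.002774 / 1.0039545 = 25.6241344 THB/CAD.
(F − S)/S ÷ T = (25.6241344 − 25.6543)/25.6543/(1/12) = -0.014110 → -1.41%.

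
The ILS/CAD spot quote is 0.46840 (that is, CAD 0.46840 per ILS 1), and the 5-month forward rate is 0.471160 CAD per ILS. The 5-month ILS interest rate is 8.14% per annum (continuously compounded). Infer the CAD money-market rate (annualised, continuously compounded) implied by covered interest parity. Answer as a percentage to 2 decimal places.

T = 5/12 years.
F/S = 0.47116/0.4684 = 1.0058924 = (growth of CAD) / (growth of ILS).
ILS growth factor: e^(0.0814×5/12) = 1.0344984.
So the CAD growth factor = 1.0405941.
Take logs: ln 1.0405941 / (5/12) = 0.095500, so 9.55%.

9.55%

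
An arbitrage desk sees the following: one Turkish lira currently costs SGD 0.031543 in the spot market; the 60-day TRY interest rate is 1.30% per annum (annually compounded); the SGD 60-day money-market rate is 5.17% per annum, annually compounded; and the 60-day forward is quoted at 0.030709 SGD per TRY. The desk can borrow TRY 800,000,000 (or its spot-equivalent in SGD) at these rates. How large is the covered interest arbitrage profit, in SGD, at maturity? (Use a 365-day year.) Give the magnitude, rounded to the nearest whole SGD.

T = 60/365 years.
Invest the TRY and cover forward: 800,000,000 × 1.0021254707 × 0.030709 = SGD 24,619,416.86.
Convert at spot and invest in SGD: 800,000,000 × 0.031543 × 1.0083206564 = SGD 25,444,366.77.
The quoted forward undervalues TRY, so borrow TRY, convert to SGD at spot, deposit the SGD at 5.17%, and buy TRY forward at 0.030709 to cover the loan.
Arbitrage profit = |24,619,416.86 − 25,444,366.77| = SGD 824,950.

SGD 824,950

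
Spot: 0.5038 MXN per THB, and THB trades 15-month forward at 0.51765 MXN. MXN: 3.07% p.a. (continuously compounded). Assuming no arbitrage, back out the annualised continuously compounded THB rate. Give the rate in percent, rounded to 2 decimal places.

T = 15/12 years.
CIP gives F = S · g_MXN/g_THB, so g_MXN/g_THB = 0.51765/0.5038 = 1.0274911.
The MXN side grows by e^(0.0307×15/12) = 1.0391208.
Hence g_THB = 1.0113185.
Take logs: ln 1.0113185 / (15/12) = 0.009004, so 0.90%.

0.90%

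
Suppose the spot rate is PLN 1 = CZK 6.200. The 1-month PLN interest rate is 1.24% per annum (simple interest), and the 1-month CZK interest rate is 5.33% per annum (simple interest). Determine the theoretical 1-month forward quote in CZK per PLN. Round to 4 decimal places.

6.2211

T = 1/12 years.
CZK accumulates by 1 + 0.0533×1/12 = 1.0044417.
PLN accumulates by 1 + 0.0124×1/12 = 1.0010333.
So F = 6.2 × 1.0044417 / 1.0010333 = 6.221110 (CZK/PLN).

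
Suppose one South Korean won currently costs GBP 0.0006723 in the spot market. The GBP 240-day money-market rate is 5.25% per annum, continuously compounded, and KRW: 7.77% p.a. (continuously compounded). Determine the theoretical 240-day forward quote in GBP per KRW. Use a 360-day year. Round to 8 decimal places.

0.00066110

T = 240/360 years.
GBP accumulates by e^(0.0525×240/360) = 1.0356197.
KRW accumulates by e^(0.0777×240/360) = 1.0531651.
Forward (GBP per KRW) = 0.0006723 × 1.0356197 / 1.0531651 = 0.0006610997.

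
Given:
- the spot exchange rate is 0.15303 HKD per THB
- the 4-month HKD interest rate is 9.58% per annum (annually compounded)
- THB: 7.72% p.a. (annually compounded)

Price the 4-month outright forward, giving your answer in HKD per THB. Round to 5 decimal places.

0.15391

T = 4/12 years.
HKD growth factor: (1 + 0.0958)^(4/12) = 1.0309646.
THB accumulates by (1 + 0.0772)^(4/12) = 1.0250981.
So F = 0.15303 × 1.0309646 / 1.0250981 = 0.1539058 (HKD/THB).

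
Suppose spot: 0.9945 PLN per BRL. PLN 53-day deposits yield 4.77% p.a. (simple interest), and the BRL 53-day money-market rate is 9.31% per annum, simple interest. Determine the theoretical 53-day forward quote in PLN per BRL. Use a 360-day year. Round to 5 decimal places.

0.98794

T = 53/360 years.
PLN accumulates by 1 + 0.0477×53/360 = 1.0070225.
BRL accumulates by 1 + 0.0931×53/360 = 1.0137064.
Forward (PLN per BRL) = 0.9945 × 1.0070225 / 1.0137064 = 0.9879427.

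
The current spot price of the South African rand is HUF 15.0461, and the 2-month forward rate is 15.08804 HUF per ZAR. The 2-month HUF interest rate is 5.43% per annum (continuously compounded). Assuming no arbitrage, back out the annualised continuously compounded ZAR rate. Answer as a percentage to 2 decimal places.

3.76%

T = 2/12 years.
CIP gives F = S · g_HUF/g_ZAR, so g_HUF/g_ZAR = 15.08804/15.0461 = 1.0027874.
The HUF side grows by e^(0.0543×2/12) = 1.0090911.
Hence g_ZAR = 1.0062862.
Take logs: ln 1.0062862 / (2/12) = 0.037599, so 3.76%.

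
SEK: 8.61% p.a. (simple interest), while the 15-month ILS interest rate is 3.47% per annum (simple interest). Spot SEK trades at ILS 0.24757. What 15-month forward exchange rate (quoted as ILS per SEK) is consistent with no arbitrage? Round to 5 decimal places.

T = 15/12 years.
Growth of 1 ILS over T: 1 + 0.0347×15/12 = 1.043375.
Growth of 1 SEK over T: 1 + 0.0861×15/12 = 1.107625.
So F = 0.24757 × 1.043375 / 1.107625 = 0.2332092 (ILS/SEK).

0.23321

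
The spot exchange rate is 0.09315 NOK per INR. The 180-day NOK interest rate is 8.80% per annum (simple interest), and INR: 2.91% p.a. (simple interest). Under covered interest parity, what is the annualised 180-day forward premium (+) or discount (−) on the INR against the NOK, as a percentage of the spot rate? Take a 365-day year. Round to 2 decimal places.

T = 180/365 years.
F = S · g_NOK/g_INR = 0.09315 × 1.0433973/1.0143507 = 0.09581741.
(F − S)/S ÷ T = (0.09581741 − 0.09315)/0.09315/(180/365) = 0.058067 → 5.81%.

+5.81%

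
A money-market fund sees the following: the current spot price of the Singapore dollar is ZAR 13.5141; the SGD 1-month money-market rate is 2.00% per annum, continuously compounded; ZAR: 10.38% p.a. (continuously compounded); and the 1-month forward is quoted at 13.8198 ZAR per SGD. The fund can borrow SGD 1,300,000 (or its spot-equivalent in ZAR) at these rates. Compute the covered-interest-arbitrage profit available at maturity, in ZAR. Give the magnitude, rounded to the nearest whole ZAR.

ZAR 274,753

T = 1/12 years.
Route A — deposit SGD, sell forward: 1,300,000 × 1.0016680563 × 13.8198 = ZAR 17,995,707.87.
Route B — convert at spot, deposit ZAR: 1,300,000 × 13.5141 × 1.0086875194 = ZAR 17,720,955.21.
The quoted forward overvalues SGD, so borrow ZAR, buy SGD at spot, deposit the SGD at 2.00%, and sell the proceeds forward at 13.8198.
Arbitrage profit = |17,995,707.87 − 17,720,955.21| = ZAR 274,753.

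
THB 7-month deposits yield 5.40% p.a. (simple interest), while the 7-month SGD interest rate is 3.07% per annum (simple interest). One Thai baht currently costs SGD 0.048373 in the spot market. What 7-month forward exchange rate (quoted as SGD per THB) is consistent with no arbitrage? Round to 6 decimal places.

T = 7/12 years.
Growth of 1 SGD over T: 1 + 0.0307×7/12 = 1.0179083.
Growth of 1 THB over T: 1 + 0.0540×7/12 = 1.031500.
So F = 0.048373 × 1.0179083 / 1.031500 = 0.04773561 (SGD/THB).

0.047736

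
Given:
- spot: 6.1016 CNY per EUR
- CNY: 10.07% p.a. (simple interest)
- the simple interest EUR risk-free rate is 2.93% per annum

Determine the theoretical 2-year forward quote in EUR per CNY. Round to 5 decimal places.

T = 2 years.
CNY growth factor: 1 + 0.1007×2 = 1.201400.
Growth of 1 EUR over T: 1 + 0.0293×2 = 1.058600.
Forward (CNY per EUR) = 6.1016 × 1.201400 / 1.058600 = 6.924676.
Invert for EUR per CNY: 1 / 6.924676 = 0.14441.

0.14441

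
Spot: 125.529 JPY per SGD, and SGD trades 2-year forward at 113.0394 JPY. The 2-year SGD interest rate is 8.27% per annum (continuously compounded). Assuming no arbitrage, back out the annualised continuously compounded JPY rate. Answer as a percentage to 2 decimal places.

3.03%

T = 2 years.
CIP gives F = S · g_JPY/g_SGD, so g_JPY/g_SGD = 113.0394/125.529 = 0.9005043.
The SGD side grows by e^(0.0827×2) = 1.179865.
Hence g_JPY = 1.0624735.
r = ln(1.0624735)/2 = 0.030300 → 3.03%.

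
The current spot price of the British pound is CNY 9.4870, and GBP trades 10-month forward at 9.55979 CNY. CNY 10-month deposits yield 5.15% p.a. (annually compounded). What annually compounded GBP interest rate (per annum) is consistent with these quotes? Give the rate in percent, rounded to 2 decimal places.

T = 10/12 years.
F/S = 9.55979/9.487 = 1.0076726 = (growth of CNY) / (growth of GBP).
The CNY side grows by (1 + 0.0515)^(10/12) = 1.0427361.
Hence g_GBP = 1.0347965.
r = 1.0347965^(12/10) − 1 = 0.041900 → 4.19%.

4.19%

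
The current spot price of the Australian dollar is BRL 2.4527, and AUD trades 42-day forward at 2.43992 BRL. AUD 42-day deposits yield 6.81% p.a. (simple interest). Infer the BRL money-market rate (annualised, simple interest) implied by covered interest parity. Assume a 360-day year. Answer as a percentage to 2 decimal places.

T = 42/360 years.
F/S = 2.43992/2.4527 = 0.9947894 = (growth of BRL) / (growth of AUD).
The AUD side grows by 1 + 0.0681×42/360 = 1.007945.
Hence g_BRL = 1.002693.
(1.002693 − 1)/T = 0.023083, i.e. 2.31%.

2.31%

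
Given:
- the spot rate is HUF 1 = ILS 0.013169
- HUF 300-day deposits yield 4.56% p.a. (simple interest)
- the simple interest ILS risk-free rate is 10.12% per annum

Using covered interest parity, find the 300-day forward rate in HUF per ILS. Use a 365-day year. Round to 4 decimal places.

72.7322

T = 300/365 years.
ILS accumulates by 1 + 0.1012×300/365 = 1.08317808.
Growth of 1 HUF over T: 1 + 0.0456×300/365 = 1.03747945.
CIP: F = S · (grow ILS)/(grow HUF) = 0.013169 × 1.08317808/1.03747945 = 0.013749065 ILS per HUF.
Invert for HUF per ILS: 1 / 0.013749065 = 72.7322.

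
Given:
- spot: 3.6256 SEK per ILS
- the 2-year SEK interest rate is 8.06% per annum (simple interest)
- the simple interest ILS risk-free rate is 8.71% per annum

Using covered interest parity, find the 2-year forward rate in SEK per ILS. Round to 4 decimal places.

T = 2 years.
SEK accumulates by 1 + 0.0806×2 = 1.161200.
Growth of 1 ILS over T: 1 + 0.0871×2 = 1.174200.
So F = 3.6256 × 1.161200 / 1.174200 = 3.585460 (SEK/ILS).

3.5855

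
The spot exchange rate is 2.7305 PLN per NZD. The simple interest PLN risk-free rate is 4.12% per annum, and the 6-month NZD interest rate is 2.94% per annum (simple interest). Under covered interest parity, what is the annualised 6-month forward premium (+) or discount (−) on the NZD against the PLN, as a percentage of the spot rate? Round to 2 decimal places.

T = 6/12 years.
CIP forward (PLN per NZD) = 2.7305 × 1.020600/1.014700 = 2.7463766.
(F − S)/S ÷ T = (2.7463766 − 2.7305)/2.7305/(6/12) = 0.011629 → 1.16%.

+1.16%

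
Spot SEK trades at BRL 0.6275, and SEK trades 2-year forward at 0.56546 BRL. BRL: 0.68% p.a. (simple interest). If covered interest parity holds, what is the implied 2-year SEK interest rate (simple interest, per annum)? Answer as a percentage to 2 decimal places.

6.24%

T = 2 years.
CIP gives F = S · g_BRL/g_SEK, so g_BRL/g_SEK = 0.56546/0.6275 = 0.9011315.
BRL growth factor: 1 + 0.0068×2 = 1.013600.
That pins the SEK growth at 1.1248081.
r = (1.1248081 − 1)/2 = 0.062404 → 6.24%.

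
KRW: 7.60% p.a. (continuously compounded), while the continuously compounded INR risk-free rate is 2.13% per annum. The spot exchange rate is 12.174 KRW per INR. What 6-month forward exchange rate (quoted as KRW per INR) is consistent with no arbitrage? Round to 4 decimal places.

T = 6/12 years.
KRW accumulates by e^(0.0760×6/12) = 1.03873123.
INR growth factor: e^(0.0213×6/12) = 1.01070691.
So F = 12.174 × 1.03873123 / 1.01070691 = 12.511554 (KRW/INR).

12.5116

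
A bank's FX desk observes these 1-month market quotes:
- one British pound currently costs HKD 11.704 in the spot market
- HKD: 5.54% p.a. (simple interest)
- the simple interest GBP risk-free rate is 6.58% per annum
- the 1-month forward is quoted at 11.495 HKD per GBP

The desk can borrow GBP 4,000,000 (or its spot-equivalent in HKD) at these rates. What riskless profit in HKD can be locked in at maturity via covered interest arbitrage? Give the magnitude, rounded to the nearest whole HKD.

HKD 800,010

T = 1/12 years.
Route A — deposit GBP, sell forward: 4,000,000 × 1.0054833333 × 11.495 = HKD 46,232,123.67.
Route B — convert at spot, deposit HKD: 4,000,000 × 11.704 × 1.0046166667 = HKD 47,032,133.87.
The quoted forward undervalues GBP, so borrow GBP, convert to HKD at spot, deposit the HKD at 5.54%, and buy GBP forward at 11.495 to cover the loan.
The gap between the two covered legs is HKD 800,010.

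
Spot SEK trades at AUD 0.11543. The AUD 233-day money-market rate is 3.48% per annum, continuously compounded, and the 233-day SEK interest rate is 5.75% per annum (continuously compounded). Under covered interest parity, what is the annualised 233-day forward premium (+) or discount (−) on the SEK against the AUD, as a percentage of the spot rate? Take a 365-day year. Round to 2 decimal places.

T = 233/365 years.
No-arbitrage forward: 0.11543 × 1.0224634 / 1.0373874 = 0.11376941 AUD/SEK.
(F − S)/S ÷ T = (0.11376941 − 0.11543)/0.11543/(233/365) = -0.022536 → -2.25%.

-2.25%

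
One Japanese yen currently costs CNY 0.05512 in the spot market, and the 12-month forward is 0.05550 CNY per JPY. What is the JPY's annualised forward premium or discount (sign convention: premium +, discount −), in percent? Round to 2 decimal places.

T = 1 year.
Period premium: (0.05550 − 0.05512)/0.05512 = 0.0068940.
×(1/T) gives 0.69% p.a.

+0.69%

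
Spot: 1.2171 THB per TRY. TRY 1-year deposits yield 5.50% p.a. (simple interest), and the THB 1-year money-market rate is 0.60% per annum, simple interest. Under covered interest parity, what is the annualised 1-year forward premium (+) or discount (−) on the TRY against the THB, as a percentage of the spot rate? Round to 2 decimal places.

-4.64%

T = 1 year.
No-arbitrage forward: 1.2171 × 1.006000 / 1.055000 = 1.1605712 THB/TRY.
Annualised premium = (F − S)/S × (1/T) = (1.1605712 − 1.2171)/1.2171 ÷ 1 = -4.64%.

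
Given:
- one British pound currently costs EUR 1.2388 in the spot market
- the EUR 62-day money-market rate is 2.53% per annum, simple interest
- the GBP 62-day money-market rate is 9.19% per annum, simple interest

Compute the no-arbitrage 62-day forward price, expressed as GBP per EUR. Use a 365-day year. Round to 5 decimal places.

0.81633

T = 62/365 years.
EUR growth factor: 1 + 0.0253×62/365 = 1.0042975.
GBP accumulates by 1 + 0.0919×62/365 = 1.0156104.
CIP: F = S · (grow EUR)/(grow GBP) = 1.2388 × 1.0042975/1.0156104 = 1.225001 EUR per GBP.
Quoted the other way: 1/1.225001 = 0.81633 GBP per EUR.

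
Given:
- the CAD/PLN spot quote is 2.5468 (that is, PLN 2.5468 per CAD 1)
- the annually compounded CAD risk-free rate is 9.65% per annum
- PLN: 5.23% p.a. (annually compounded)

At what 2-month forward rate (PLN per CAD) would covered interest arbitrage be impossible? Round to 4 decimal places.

T = 2/12 years.
Growth of 1 PLN over T: (1 + 0.0523)^(2/12) = 1.0085326.
Growth of 1 CAD over T: (1 + 0.0965)^(2/12) = 1.0154724.
CIP: F = S · (grow PLN)/(grow CAD) = 2.5468 × 1.0085326/1.0154724 = 2.529395 PLN per CAD.

2.5294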